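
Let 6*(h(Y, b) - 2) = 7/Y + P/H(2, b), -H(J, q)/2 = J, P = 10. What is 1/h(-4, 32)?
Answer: 24/31 ≈ 0.77419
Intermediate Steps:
H(J, q) = -2*J
h(Y, b) = 19/12 + 7/(6*Y) (h(Y, b) = 2 + (7/Y + 10/((-2*2)))/6 = 2 + (7/Y + 10/(-4))/6 = 2 + (7/Y + 10*(-¼))/6 = 2 + (7/Y - 5/2)/6 = 2 + (-5/2 + 7/Y)/6 = 2 + (-5/12 + 7/(6*Y)) = 19/12 + 7/(6*Y))
1/h(-4, 32) = 1/((1/12)*(14 + 19*(-4))/(-4)) = 1/((1/12)*(-¼)*(14 - 76)) = 1/((1/12)*(-¼)*(-62)) = 1/(31/24) = 24/31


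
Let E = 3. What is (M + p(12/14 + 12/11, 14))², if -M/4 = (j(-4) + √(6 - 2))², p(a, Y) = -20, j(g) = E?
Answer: 14400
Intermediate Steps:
j(g) = 3
M = -100 (M = -4*(3 + √(6 - 2))² = -4*(3 + √4)² = -4*(3 + 2)² = -4*5² = -4*25 = -100)
(M + p(12/14 + 12/11, 14))² = (-100 - 20)² = (-120)² = 14400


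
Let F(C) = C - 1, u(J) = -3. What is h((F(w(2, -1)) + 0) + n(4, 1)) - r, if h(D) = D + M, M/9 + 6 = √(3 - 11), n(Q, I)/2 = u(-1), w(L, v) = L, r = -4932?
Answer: 4873 + 18*I*√2 ≈ 4873.0 + 25.456*I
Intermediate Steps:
n(Q, I) = -6 (n(Q, I) = 2*(-3) = -6)
M = -54 + 18*I*√2 (M = -54 + 9*√(3 - 11) = -54 + 9*√(-8) = -54 + 9*(2*I*√2) = -54 + 18*I*√2 ≈ -54.0 + 25.456*I)
F(C) = -1 + C
h(D) = -54 + D + 18*I*√2 (h(D) = D + (-54 + 18*I*√2) = -54 + D + 18*I*√2)
h((F(w(2, -1)) + 0) + n(4, 1)) - r = (-54 + (((-1 + 2) + 0) - 6) + 18*I*√2) - 1*(-4932) = (-54 + ((1 + 0) - 6) + 18*I*√2) + 4932 = (-54 + (1 - 6) + 18*I*√2) + 4932 = (-54 - 5 + 18*I*√2) + 4932 = (-59 + 18*I*√2) + 4932 = 4873 + 18*I*√2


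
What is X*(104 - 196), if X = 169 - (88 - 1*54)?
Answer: -12420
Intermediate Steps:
X = 135 (X = 169 - (88 - 54) = 169 - 1*34 = 169 - 34 = 135)
X*(104 - 196) = 135*(104 - 196) = 135*(-92) = -12420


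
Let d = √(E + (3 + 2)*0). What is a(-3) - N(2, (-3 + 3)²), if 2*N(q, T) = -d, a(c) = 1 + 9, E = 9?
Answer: 23/2 ≈ 11.500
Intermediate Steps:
a(c) = 10
d = 3 (d = √(9 + (3 + 2)*0) = √(9 + 5*0) = √(9 + 0) = √9 = 3)
N(q, T) = -3/2 (N(q, T) = (-1*3)/2 = (½)*(-3) = -3/2)
a(-3) - N(2, (-3 + 3)²) = 10 - 1*(-3/2) = 10 + 3/2 = 23/2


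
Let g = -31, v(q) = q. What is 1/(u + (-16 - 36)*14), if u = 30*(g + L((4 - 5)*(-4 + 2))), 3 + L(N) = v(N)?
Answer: -1/1688 ≈ -0.00059242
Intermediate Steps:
L(N) = -3 + N
u = -960 (u = 30*(-31 + (-3 + (4 - 5)*(-4 + 2))) = 30*(-31 + (-3 - 1*(-2))) = 30*(-31 + (-3 + 2)) = 30*(-31 - 1) = 30*(-32) = -960)
1/(u + (-16 - 36)*14) = 1/(-960 + (-16 - 36)*14) = 1/(-960 - 52*14) = 1/(-960 - 728) = 1/(-1688) = -1/1688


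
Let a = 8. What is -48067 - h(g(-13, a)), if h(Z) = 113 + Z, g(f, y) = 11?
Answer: -48191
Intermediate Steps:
-48067 - h(g(-13, a)) = -48067 - (113 + 11) = -48067 - 1*124 = -48067 - 124 = -48191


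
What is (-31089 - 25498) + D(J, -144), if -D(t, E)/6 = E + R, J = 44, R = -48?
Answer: -55435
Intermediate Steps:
D(t, E) = 288 - 6*E (D(t, E) = -6*(E - 48) = -6*(-48 + E) = 288 - 6*E)
(-31089 - 25498) + D(J, -144) = (-31089 - 25498) + (288 - 6*(-144)) = -56587 + (288 + 864) = -56587 + 1152 = -55435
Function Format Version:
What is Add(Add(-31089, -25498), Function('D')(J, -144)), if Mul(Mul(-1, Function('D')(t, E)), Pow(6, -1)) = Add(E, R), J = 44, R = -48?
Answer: -55435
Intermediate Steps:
Function('D')(t, E) = Add(288, Mul(-6, E)) (Function('D')(t, E) = Mul(-6, Add(E, -48)) = Mul(-6, Add(-48, E)) = Add(288, Mul(-6, E)))
Add(Add(-31089, -25498), Function('D')(J, -144)) = Add(Add(-31089, -25498), Add(288, Mul(-6, -144))) = Add(-56587, Add(288, 864)) = Add(-56587, 1152) = -55435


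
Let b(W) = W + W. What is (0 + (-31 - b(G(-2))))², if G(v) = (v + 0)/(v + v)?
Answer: 1024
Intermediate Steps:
G(v) = ½ (G(v) = v/((2*v)) = v*(1/(2*v)) = ½)
b(W) = 2*W
(0 + (-31 - b(G(-2))))² = (0 + (-31 - 2/2))² = (0 + (-31 - 1*1))² = (0 + (-31 - 1))² = (0 - 32)² = (-32)² = 1024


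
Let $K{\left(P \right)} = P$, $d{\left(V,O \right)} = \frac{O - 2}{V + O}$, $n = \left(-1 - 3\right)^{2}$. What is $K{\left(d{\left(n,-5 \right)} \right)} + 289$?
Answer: $\frac{3172}{11} \approx 288.36$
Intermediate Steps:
$n = 16$ ($n = \left(-4\right)^{2} = 16$)
$d{\left(V,O \right)} = \frac{-2 + O}{O + V}$
$K{\left(d{\left(n,-5 \right)} \right)} + 289 = \frac{-2 - 5}{-5 + 16} + 289 = \frac{1}{11} \left(-7\right) + 289 = - \frac{7}{11} + 289 = \frac{3172}{11}$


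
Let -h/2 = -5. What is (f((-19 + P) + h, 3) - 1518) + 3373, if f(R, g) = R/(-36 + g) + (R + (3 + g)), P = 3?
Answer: 20407/11 ≈ 1855.2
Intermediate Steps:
h = 10 (h = -2*(-5) = 10)
f(R, g) = 3 + R + g + R/(-36 + g) (f(R, g) = R/(-36 + g) + (3 + R + g) = 3 + R + g + R/(-36 + g))
(f((-19 + P) + h, 3) - 1518) + 3373 = ((-108 + 3² - 35*((-19 + 3) + 10) - 33*3 + ((-19 + 3) + 10)*3)/(-36 + 3) - 1518) + 3373 = ((-108 + 9 - 35*(-16 + 10) - 99 + (-16 + 10)*3)/(-33) - 1518) + 3373 = (-(-108 + 9 - 35*(-6) - 99 - 6*3)/33 - 1518) + 3373 = (-(-108 + 9 + 210 - 99 - 18)/33 - 1518) + 3373 = (-1/33*(-6) - 1518) + 3373 = (2/11 - 1518) + 3373 = -16696/11 + 3373 = 20407/11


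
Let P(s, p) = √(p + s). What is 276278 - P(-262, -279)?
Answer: 276278 - I*√541 ≈ 2.7628e+5 - 23.259*I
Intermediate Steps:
276278 - P(-262, -279) = 276278 - √(-279 - 262) = 276278 - √(-541) = 276278 - I*√541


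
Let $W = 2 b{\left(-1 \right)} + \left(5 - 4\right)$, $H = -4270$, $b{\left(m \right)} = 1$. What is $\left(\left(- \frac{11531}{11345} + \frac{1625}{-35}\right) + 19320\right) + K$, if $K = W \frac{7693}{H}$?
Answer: $\frac{37334457725}{1937726} \approx 19267.0$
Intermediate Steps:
$W = 3$ ($W = 2 \cdot 1 + \left(5 - 4\right) = 2 + 1 = 3$)
$K = - \frac{3297}{610}$ ($K = 3 \frac{7693}{-4270} = 3 \cdot 7693 \left(- \frac{1}{4270}\right) = 3 \left(- \frac{1099}{610}\right) = - \frac{3297}{610} \approx -5.4049$)
$\left(\left(- \frac{11531}{11345} + \frac{1625}{-35}\right) + 19320\right) + K = \left(\left(- \frac{11531}{11345} + \frac{1625}{-35}\right) + 19320\right) - \frac{3297}{610} = \left(\left(\left(-11531\right) \frac{1}{11345} + 1625 \left(- \frac{1}{35}\right)\right) + 19320\right) - \frac{3297}{610} = \left(\left(- \frac{11531}{11345} - \frac{325}{7}\right) + 19320\right) - \frac{3297}{610} = \left(- \frac{3767842}{79415} + 19320\right) - \frac{3297}{610} = \frac{1530529958}{79415} - \frac{3297}{610} = \frac{37334457725}{1937726}$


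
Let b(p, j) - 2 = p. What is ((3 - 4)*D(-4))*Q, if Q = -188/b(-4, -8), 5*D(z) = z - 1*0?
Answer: 376/5 ≈ 75.200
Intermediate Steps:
D(z) = z/5 (D(z) = (z - 1*0)/5 = (z + 0)/5 = z/5)
b(p, j) = 2 + p
Q = 94 (Q = -188/(2 - 4) = -188/(-2) = -188*(-1/2) = 94)
((3 - 4)*D(-4))*Q = ((3 - 4)*((1/5)*(-4)))*94 = -1*(-4/5)*94 = (4/5)*94 = 376/5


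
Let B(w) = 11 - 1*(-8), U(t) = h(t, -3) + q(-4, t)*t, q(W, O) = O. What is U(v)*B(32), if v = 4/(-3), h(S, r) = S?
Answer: 76/9 ≈ 8.4444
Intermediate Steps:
v = -4/3 (v = 4*(-⅓) = -4/3 ≈ -1.3333)
U(t) = t + t² (U(t) = t + t*t = t + t²)
B(w) = 19 (B(w) = 11 + 8 = 19)
U(v)*B(32) = -4*(1 - 4/3)/3*19 = -4/3*(-⅓)*19 = (4/9)*19 = 76/9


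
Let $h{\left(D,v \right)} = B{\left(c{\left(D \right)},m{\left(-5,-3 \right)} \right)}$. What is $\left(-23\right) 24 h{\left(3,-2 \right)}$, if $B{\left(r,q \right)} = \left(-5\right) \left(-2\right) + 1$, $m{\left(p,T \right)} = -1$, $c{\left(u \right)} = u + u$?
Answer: $-6072$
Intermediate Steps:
$c{\left(u \right)} = 2 u$
$B{\left(r,q \right)} = 11$ ($B{\left(r,q \right)} = 10 + 1 = 11$)
$h{\left(D,v \right)} = 11$
$\left(-23\right) 24 h{\left(3,-2 \right)} = \left(-23\right) 24 \cdot 11 = \left(-552\right) 11 = -6072$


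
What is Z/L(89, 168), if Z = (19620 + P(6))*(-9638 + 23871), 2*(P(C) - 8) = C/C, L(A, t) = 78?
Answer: 558744881/156 ≈ 3.5817e+6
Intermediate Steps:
P(C) = 17/2 (P(C) = 8 + (C/C)/2 = 8 + (½)*1 = 8 + ½ = 17/2)
Z = 558744881/2 (Z = (19620 + 17/2)*(-9638 + 23871) = (39257/2)*14233 = 558744881/2 ≈ 2.7937e+8)
Z/L(89, 168) = (558744881/2)/78 = (558744881/2)*(1/78) = 558744881/156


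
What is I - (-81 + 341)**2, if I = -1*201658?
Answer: -269258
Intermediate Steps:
I = -201658
I - (-81 + 341)**2 = -201658 - (-81 + 341)**2 = -201658 - 1*260**2 = -201658 - 1*67600 = -201658 - 67600 = -269258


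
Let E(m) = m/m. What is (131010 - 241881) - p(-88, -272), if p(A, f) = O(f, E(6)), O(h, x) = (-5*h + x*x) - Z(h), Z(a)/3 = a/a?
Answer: -112229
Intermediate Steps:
Z(a) = 3 (Z(a) = 3*(a/a) = 3*1 = 3)
E(m) = 1
O(h, x) = -3 + x² - 5*h (O(h, x) = (-5*h + x*x) - 1*3 = (-5*h + x²) - 3 = (x² - 5*h) - 3 = -3 + x² - 5*h)
p(A, f) = -2 - 5*f (p(A, f) = -3 + 1² - 5*f = -3 + 1 - 5*f = -2 - 5*f)
(131010 - 241881) - p(-88, -272) = (131010 - 241881) - (-2 - 5*(-272)) = -110871 - (-2 + 1360) = -110871 - 1*1358 = -110871 - 1358 = -112229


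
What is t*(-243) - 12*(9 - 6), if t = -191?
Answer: 46377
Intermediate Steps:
t*(-243) - 12*(9 - 6) = -191*(-243) - 12*(9 - 6) = 46413 - 12*3 = 46413 - 36 = 46377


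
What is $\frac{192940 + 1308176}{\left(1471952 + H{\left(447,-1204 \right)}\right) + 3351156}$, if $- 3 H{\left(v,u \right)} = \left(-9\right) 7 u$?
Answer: $\frac{375279}{1199456} \approx 0.31287$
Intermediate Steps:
$H{\left(v,u \right)} = 21 u$ ($H{\left(v,u \right)} = - \frac{\left(-9\right) 7 u}{3} = - \frac{\left(-63\right) u}{3} = 21 u$)
$\frac{192940 + 1308176}{\left(1471952 + H{\left(447,-1204 \right)}\right) + 3351156} = \frac{192940 + 1308176}{\left(1471952 + 21 \left(-1204\right)\right) + 3351156} = \frac{1501116}{\left(1471952 - 25284\right) + 3351156} = \frac{1501116}{1446668 + 3351156} = \frac{1501116}{4797824} = 1501116 \cdot \frac{1}{4797824} = \frac{375279}{1199456}$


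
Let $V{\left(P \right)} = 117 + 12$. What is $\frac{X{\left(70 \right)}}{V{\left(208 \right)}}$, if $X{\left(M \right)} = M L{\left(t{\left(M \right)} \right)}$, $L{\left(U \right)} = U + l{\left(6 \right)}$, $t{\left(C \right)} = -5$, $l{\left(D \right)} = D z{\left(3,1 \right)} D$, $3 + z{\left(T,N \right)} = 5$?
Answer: $\frac{4690}{129} \approx 36.357$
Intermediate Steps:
$z{\left(T,N \right)} = 2$ ($z{\left(T,N \right)} = -3 + 5 = 2$)
$V{\left(P \right)} = 129$
$l{\left(D \right)} = 2 D^{2}$ ($l{\left(D \right)} = D 2 D = 2 D D = 2 D^{2}$)
$L{\left(U \right)} = 72 + U$ ($L{\left(U \right)} = U + 2 \cdot 6^{2} = U + 2 \cdot 36 = U + 72 = 72 + U$)
$X{\left(M \right)} = 67 M$ ($X{\left(M \right)} = M \left(72 - 5\right) = M 67 = 67 M$)
$\frac{X{\left(70 \right)}}{V{\left(208 \right)}} = \frac{67 \cdot 70}{129} = 4690 \cdot \frac{1}{129} = \frac{4690}{129}$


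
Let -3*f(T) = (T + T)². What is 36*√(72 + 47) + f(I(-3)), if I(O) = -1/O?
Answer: -4/27 + 36*√119 ≈ 392.57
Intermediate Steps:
f(T) = -4*T²/3 (f(T) = -(T + T)²/3 = -4*T²/3)
36*√(72 + 47) + f(I(-3)) = 36*√(72 + 47) - 4*(-1/(-3))²/3 = 36*√119 - 4*(-1*(-⅓))²/3 = 36*√119 - 4*(⅓)²/3 = 36*√119 - 4/3*⅑ = 36*√119 - 4/27 = -4/27 + 36*√119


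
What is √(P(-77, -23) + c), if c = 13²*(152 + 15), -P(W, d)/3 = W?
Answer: √28454 ≈ 168.68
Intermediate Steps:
P(W, d) = -3*W
c = 28223 (c = 169*167 = 28223)
√(P(-77, -23) + c) = √(-3*(-77) + 28223) = √(231 + 28223) = √28454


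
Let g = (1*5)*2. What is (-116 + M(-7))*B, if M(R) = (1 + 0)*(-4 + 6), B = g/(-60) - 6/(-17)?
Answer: -361/17 ≈ -21.235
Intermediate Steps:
g = 10 (g = 5*2 = 10)
B = 19/102 (B = 10/(-60) - 6/(-17) = 10*(-1/60) - 6*(-1/17) = -⅙ + 6/17 = 19/102 ≈ 0.18627)
M(R) = 2 (M(R) = 1*2 = 2)
(-116 + M(-7))*B = (-116 + 2)*(19/102) = -114*19/102 = -361/17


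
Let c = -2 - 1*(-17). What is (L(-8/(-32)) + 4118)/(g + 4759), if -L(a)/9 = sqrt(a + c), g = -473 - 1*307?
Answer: 4118/3979 - 9*sqrt(61)/7958 ≈ 1.0261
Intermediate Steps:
g = -780 (g = -473 - 307 = -780)
c = 15 (c = -2 + 17 = 15)
L(a) = -9*sqrt(15 + a) (L(a) = -9*sqrt(a + 15) = -9*sqrt(15 + a))
(L(-8/(-32)) + 4118)/(g + 4759) = (-9*sqrt(15 - 8/(-32)) + 4118)/(-780 + 4759) = (-9*sqrt(15 - 8*(-1/32)) + 4118)/3979 = (-9*sqrt(15 + 1/4) + 4118)*(1/3979) = (-9*sqrt(61)/2 + 4118)*(1/3979) = (4118 - 9*sqrt(61)/2)*(1/3979) = 4118/3979 - 9*sqrt(61)/7958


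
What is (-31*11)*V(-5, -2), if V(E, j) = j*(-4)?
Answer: -2728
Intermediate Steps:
V(E, j) = -4*j
(-31*11)*V(-5, -2) = (-31*11)*(-4*(-2)) = -341*8 = -2728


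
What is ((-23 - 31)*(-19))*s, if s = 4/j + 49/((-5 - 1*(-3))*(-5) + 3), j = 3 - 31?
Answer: 338580/91 ≈ 3720.7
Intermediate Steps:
j = -28
s = 330/91 (s = 4/(-28) + 49/((-5 - 1*(-3))*(-5) + 3) = 4*(-1/28) + 49/((-5 + 3)*(-5) + 3) = -⅐ + 49/(-2*(-5) + 3) = -⅐ + 49/(10 + 3) = -⅐ + 49/13 = 330/91 ≈ 3.6264)
((-23 - 31)*(-19))*s = ((-23 - 31)*(-19))*(330/91) = -54*(-19)*(330/91) = 1026*(330/91) = 338580/91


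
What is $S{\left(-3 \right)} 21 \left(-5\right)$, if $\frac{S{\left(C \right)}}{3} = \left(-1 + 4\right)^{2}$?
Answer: $-2835$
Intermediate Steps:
$S{\left(C \right)} = 27$ ($S{\left(C \right)} = 3 \left(-1 + 4\right)^{2} = 3 \cdot 3^{2} = 3 \cdot 9 = 27$)
$S{\left(-3 \right)} 21 \left(-5\right) = 27 \cdot 21 \left(-5\right) = 567 \left(-5\right) = -2835$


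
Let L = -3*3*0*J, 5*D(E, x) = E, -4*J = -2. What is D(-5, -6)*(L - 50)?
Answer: 50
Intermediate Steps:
J = ½ (J = -¼*(-2) = ½ ≈ 0.50000)
D(E, x) = E/5
L = 0 (L = -3*3*0/2 = -0/2 = -3*0 = 0)
D(-5, -6)*(L - 50) = ((⅕)*(-5))*(0 - 50) = -1*(-50) = 50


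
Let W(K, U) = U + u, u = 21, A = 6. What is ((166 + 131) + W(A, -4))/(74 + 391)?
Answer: 314/465 ≈ 0.67527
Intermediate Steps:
W(K, U) = 21 + U (W(K, U) = U + 21 = 21 + U)
((166 + 131) + W(A, -4))/(74 + 391) = ((166 + 131) + (21 - 4))/(74 + 391) = (297 + 17)/465 = 314*(1/465) = 314/465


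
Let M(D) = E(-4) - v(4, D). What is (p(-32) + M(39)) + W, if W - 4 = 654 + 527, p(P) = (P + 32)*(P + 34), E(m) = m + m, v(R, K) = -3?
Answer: 1180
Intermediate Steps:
E(m) = 2*m
p(P) = (32 + P)*(34 + P)
M(D) = -5 (M(D) = 2*(-4) - 1*(-3) = -8 + 3 = -5)
W = 1185 (W = 4 + (654 + 527) = 4 + 1181 = 1185)
(p(-32) + M(39)) + W = ((1088 + (-32)² + 66*(-32)) - 5) + 1185 = ((1088 + 1024 - 2112) - 5) + 1185 = (0 - 5) + 1185 = -5 + 1185 = 1180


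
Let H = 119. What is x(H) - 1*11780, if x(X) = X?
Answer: -11661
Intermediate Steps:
x(H) - 1*11780 = 119 - 1*11780 = 119 - 11780 = -11661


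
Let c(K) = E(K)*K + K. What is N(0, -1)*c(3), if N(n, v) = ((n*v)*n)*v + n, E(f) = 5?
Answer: 0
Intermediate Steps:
N(n, v) = n + n²*v² (N(n, v) = (v*n²)*v + n = n²*v² + n = n + n²*v²)
c(K) = 6*K (c(K) = 5*K + K = 6*K)
N(0, -1)*c(3) = (0*(1 + 0*(-1)²))*(6*3) = (0*(1 + 0*1))*18 = (0*(1 + 0))*18 = (0*1)*18 = 0*18 = 0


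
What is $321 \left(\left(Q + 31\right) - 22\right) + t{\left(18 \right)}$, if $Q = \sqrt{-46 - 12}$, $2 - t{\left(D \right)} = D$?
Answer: $2873 + 321 i \sqrt{58} \approx 2873.0 + 2444.7 i$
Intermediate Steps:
$t{\left(D \right)} = 2 - D$
$Q = i \sqrt{58}$ ($Q = \sqrt{-46 - 12} = \sqrt{-58} = i \sqrt{58} \approx 7.6158 i$)
$321 \left(\left(Q + 31\right) - 22\right) + t{\left(18 \right)} = 321 \left(\left(i \sqrt{58} + 31\right) - 22\right) + \left(2 - 18\right) = 321 \left(\left(31 + i \sqrt{58}\right) - 22\right) + \left(2 - 18\right) = 321 \left(9 + i \sqrt{58}\right) - 16 = \left(2889 + 321 i \sqrt{58}\right) - 16 = 2873 + 321 i \sqrt{58}$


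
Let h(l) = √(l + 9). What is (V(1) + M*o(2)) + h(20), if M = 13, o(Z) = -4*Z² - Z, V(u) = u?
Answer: -233 + √29 ≈ -227.61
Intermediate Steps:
h(l) = √(9 + l)
o(Z) = -Z - 4*Z²
(V(1) + M*o(2)) + h(20) = (1 + 13*(-1*2*(1 + 4*2))) + √(9 + 20) = (1 + 13*(-1*2*(1 + 8))) + √29 = (1 + 13*(-1*2*9)) + √29 = (1 + 13*(-18)) + √29 = (1 - 234) + √29 = -233 + √29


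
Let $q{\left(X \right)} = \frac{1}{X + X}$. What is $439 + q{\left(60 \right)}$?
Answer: $\frac{52681}{120} \approx 439.01$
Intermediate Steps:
$q{\left(X \right)} = \frac{1}{2 X}$
$439 + q{\left(60 \right)} = 439 + \frac{1}{2 \cdot 60} = 439 + \frac{1}{2} \cdot \frac{1}{60} = 439 + \frac{1}{120} = \frac{52681}{120}$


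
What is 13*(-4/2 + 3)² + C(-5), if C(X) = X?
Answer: 8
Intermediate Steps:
13*(-4/2 + 3)² + C(-5) = 13*(-4/2 + 3)² - 5 = 13*(-4*½ + 3)² - 5 = 13*(-2 + 3)² - 5 = 13*1² - 5 = 13*1 - 5 = 13 - 5 = 8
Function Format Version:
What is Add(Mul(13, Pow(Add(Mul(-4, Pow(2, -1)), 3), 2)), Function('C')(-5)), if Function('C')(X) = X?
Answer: 8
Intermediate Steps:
Add(Mul(13, Pow(Add(Mul(-4, Pow(2, -1)), 3), 2)), Function('C')(-5)) = Add(Mul(13, Pow(Add(Mul(-4, Pow(2, -1)), 3), 2)), -5) = Add(Mul(13, Pow(Add(Mul(-4, Rational(1, 2)), 3), 2)), -5) = Add(Mul(13, Pow(Add(-2, 3), 2)), -5) = Add(Mul(13, Pow(1, 2)), -5) = Add(Mul(13, 1), -5) = Add(13, -5) = 8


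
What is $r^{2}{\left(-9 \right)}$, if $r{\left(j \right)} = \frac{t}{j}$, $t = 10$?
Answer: $\frac{100}{81} \approx 1.2346$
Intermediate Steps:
$r{\left(j \right)} = \frac{10}{j}$
$r^{2}{\left(-9 \right)} = \left(\frac{10}{-9}\right)^{2} = \left(10 \left(- \frac{1}{9}\right)\right)^{2} = \left(- \frac{10}{9}\right)^{2} = \frac{100}{81}$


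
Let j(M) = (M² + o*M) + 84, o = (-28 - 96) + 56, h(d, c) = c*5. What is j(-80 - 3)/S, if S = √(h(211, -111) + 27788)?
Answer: 12617*√27233/27233 ≈ 76.455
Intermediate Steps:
h(d, c) = 5*c
o = -68 (o = -124 + 56 = -68)
S = √27233 (S = √(5*(-111) + 27788) = √(-555 + 27788) = √27233 ≈ 165.02)
j(M) = 84 + M² - 68*M (j(M) = (M² - 68*M) + 84 = 84 + M² - 68*M)
j(-80 - 3)/S = (84 + (-80 - 3)² - 68*(-80 - 3))/(√27233) = (84 + (-83)² - 68*(-83))*(√27233/27233) = (84 + 6889 + 5644)*(√27233/27233) = 12617*(√27233/27233) = 12617*√27233/27233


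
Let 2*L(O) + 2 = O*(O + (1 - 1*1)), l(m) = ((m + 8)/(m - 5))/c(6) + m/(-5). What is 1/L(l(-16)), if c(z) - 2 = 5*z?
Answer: 352800/1467001 ≈ 0.24049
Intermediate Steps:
c(z) = 2 + 5*z
l(m) = -m/5 + (8 + m)/(32*(-5 + m)) (l(m) = ((m + 8)/(m - 5))/(2 + 5*6) + m/(-5) = ((8 + m)/(-5 + m))/(2 + 30) + m*(-⅕) = ((8 + m)/(-5 + m))/32 - m/5 = ((8 + m)/(-5 + m))*(1/32) - m/5 = (8 + m)/(32*(-5 + m)) - m/5 = -m/5 + (8 + m)/(32*(-5 + m)))
L(O) = -1 + O²/2 (L(O) = -1 + (O*(O + (1 - 1*1)))/2 = -1 + (O*(O + (1 - 1)))/2 = -1 + (O*(O + 0))/2 = -1 + (O*O)/2 = -1 + O²/2)
1/L(l(-16)) = 1/(-1 + ((40 - 32*(-16)² + 165*(-16))/(160*(-5 - 16)))²/2) = 1/(-1 + ((1/160)*(40 - 32*256 - 2640)/(-21))²/2) = 1/(-1 + ((1/160)*(-1/21)*(40 - 8192 - 2640))²/2) = 1/(-1 + ((1/160)*(-1/21)*(-10792))²/2) = 1/(-1 + (1349/420)²/2) = 1/(-1 + (½)*(1819801/176400)) = 1/(-1 + 1819801/352800) = 1/(1467001/352800) = 352800/1467001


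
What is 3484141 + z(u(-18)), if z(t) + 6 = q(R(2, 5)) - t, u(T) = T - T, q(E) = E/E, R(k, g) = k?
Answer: 3484136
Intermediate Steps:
q(E) = 1
u(T) = 0
z(t) = -5 - t (z(t) = -6 + (1 - t) = -5 - t)
3484141 + z(u(-18)) = 3484141 + (-5 - 1*0) = 3484141 + (-5 + 0) = 3484141 - 5 = 3484136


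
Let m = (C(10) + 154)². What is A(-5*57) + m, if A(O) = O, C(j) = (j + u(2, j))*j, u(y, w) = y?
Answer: 74791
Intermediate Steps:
C(j) = j*(2 + j) (C(j) = (j + 2)*j = (2 + j)*j = j*(2 + j))
m = 75076 (m = (10*(2 + 10) + 154)² = (10*12 + 154)² = (120 + 154)² = 274² = 75076)
A(-5*57) + m = -5*57 + 75076 = -285 + 75076 = 74791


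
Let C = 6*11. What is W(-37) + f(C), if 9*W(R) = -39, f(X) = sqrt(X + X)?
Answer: -13/3 + 2*sqrt(33) ≈ 7.1558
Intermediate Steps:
C = 66
f(X) = sqrt(2)*sqrt(X) (f(X) = sqrt(2*X) = sqrt(2)*sqrt(X))
W(R) = -13/3 (W(R) = (1/9)*(-39) = -13/3)
W(-37) + f(C) = -13/3 + sqrt(2)*sqrt(66) = -13/3 + 2*sqrt(33)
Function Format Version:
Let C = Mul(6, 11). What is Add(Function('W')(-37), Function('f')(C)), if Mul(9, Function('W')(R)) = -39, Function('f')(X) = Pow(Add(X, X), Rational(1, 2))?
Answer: Add(Rational(-13, 3), Mul(2, Pow(33, Rational(1, 2)))) ≈ 7.1558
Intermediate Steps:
C = 66
Function('f')(X) = Mul(Pow(2, Rational(1, 2)), Pow(X, Rational(1, 2))) (Function('f')(X) = Pow(Mul(2, X), Rational(1, 2)) = Mul(Pow(2, Rational(1, 2)), Pow(X, Rational(1, 2))))
Function('W')(R) = Rational(-13, 3) (Function('W')(R) = Mul(Rational(1, 9), -39) = Rational(-13, 3))
Add(Function('W')(-37), Function('f')(C)) = Add(Rational(-13, 3), Mul(Pow(2, Rational(1, 2)), Pow(66, Rational(1, 2)))) = Add(Rational(-13, 3), Mul(2, Pow(33, Rational(1, 2))))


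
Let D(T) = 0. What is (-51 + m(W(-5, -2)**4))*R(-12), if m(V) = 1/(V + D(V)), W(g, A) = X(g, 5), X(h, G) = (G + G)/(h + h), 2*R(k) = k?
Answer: 300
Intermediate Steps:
R(k) = k/2
X(h, G) = G/h (X(h, G) = (2*G)/((2*h)) = (2*G)*(1/(2*h)) = G/h)
W(g, A) = 5/g
m(V) = 1/V (m(V) = 1/(V + 0) = 1/V)
(-51 + m(W(-5, -2)**4))*R(-12) = (-51 + 1/((5/(-5))**4))*((1/2)*(-12)) = (-51 + 1/((5*(-1/5))**4))*(-6) = (-51 + 1/((-1)**4))*(-6) = (-51 + 1/1)*(-6) = (-51 + 1)*(-6) = -50*(-6) = 300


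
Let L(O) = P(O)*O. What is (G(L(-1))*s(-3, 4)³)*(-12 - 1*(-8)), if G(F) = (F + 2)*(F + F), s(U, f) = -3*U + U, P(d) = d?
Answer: -5184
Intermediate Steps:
s(U, f) = -2*U
L(O) = O² (L(O) = O*O = O²)
G(F) = 2*F*(2 + F) (G(F) = (2 + F)*(2*F) = 2*F*(2 + F))
(G(L(-1))*s(-3, 4)³)*(-12 - 1*(-8)) = ((2*(-1)²*(2 + (-1)²))*(-2*(-3))³)*(-12 - 1*(-8)) = ((2*1*(2 + 1))*6³)*(-12 + 8) = ((2*1*3)*216)*(-4) = (6*216)*(-4) = 1296*(-4) = -5184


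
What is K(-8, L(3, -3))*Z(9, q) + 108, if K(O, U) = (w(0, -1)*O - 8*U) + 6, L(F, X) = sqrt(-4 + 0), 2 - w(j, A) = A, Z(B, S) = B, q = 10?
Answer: -54 - 144*I ≈ -54.0 - 144.0*I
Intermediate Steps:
w(j, A) = 2 - A
L(F, X) = 2*I (L(F, X) = sqrt(-4) = 2*I)
K(O, U) = 6 - 8*U + 3*O (K(O, U) = ((2 - 1*(-1))*O - 8*U) + 6 = ((2 + 1)*O - 8*U) + 6 = (3*O - 8*U) + 6 = (-8*U + 3*O) + 6 = 6 - 8*U + 3*O)
K(-8, L(3, -3))*Z(9, q) + 108 = (6 - 16*I + 3*(-8))*9 + 108 = (6 - 16*I - 24)*9 + 108 = (-18 - 16*I)*9 + 108 = (-162 - 144*I) + 108 = -54 - 144*I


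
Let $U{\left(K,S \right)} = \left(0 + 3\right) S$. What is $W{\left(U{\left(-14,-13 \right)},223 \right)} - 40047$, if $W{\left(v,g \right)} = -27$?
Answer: $-40074$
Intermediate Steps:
$U{\left(K,S \right)} = 3 S$
$W{\left(U{\left(-14,-13 \right)},223 \right)} - 40047 = -27 - 40047 = -40074$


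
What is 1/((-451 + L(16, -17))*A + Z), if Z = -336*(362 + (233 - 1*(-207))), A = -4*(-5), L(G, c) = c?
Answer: -1/278832 ≈ -3.5864e-6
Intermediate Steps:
A = 20
Z = -269472 (Z = -336*(362 + (233 + 207)) = -336*(362 + 440) = -336*802 = -269472)
1/((-451 + L(16, -17))*A + Z) = 1/((-451 - 17)*20 - 269472) = 1/(-468*20 - 269472) = 1/(-9360 - 269472) = 1/(-278832) = -1/278832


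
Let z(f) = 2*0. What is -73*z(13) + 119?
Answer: 119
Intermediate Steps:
z(f) = 0
-73*z(13) + 119 = -73*0 + 119 = 0 + 119 = 119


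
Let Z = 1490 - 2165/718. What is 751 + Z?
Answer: 1606873/718 ≈ 2238.0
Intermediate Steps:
Z = 1067655/718 (Z = 1490 - 2165/718 = 1067655/718 ≈ 1487.0)
751 + Z = 751 + 1067655/718 = 1606873/718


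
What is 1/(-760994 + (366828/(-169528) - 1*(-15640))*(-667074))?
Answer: 21191/10536328744165095 ≈ 2.0112e-12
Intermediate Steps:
1/(-760994 + (366828/(-169528) - 1*(-15640))*(-667074)) = -1/667074/(-760994 + (366828*(-1/169528) + 15640)) = -1/667074/(-760994 + (-91707/42382 + 15640)) = -1/667074/(-760994 + 662762773/42382) = -1/667074/(-31589684935/42382) = -42382/31589684935*(-1/667074) = 21191/10536328744165095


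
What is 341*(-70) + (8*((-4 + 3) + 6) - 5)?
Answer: -23835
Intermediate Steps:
341*(-70) + (8*((-4 + 3) + 6) - 5) = -23870 + (8*(-1 + 6) - 5) = -23870 + (8*5 - 5) = -23870 + (40 - 5) = -23870 + 35 = -23835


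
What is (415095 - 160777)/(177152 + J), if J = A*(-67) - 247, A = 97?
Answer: 127159/85203 ≈ 1.4924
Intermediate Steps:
J = -6746 (J = 97*(-67) - 247 = -6499 - 247 = -6746)
(415095 - 160777)/(177152 + J) = (415095 - 160777)/(177152 - 6746) = 254318/170406 = 254318*(1/170406) = 127159/85203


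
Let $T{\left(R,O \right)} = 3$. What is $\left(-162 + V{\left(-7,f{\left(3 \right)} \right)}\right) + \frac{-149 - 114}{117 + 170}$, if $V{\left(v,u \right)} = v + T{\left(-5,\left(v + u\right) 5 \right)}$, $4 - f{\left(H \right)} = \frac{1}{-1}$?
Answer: $- \frac{47905}{287} \approx -166.92$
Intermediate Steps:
$f{\left(H \right)} = 5$ ($f{\left(H \right)} = 4 - \frac{1}{-1} = 4 - -1 = 4 + 1 = 5$)
$V{\left(v,u \right)} = 3 + v$ ($V{\left(v,u \right)} = v + 3 = 3 + v$)
$\left(-162 + V{\left(-7,f{\left(3 \right)} \right)}\right) + \frac{-149 - 114}{117 + 170} = \left(-162 + \left(3 - 7\right)\right) + \frac{-149 - 114}{117 + 170} = \left(-162 - 4\right) - \frac{263}{287} = -166 - \frac{263}{287} = - \frac{47905}{287}$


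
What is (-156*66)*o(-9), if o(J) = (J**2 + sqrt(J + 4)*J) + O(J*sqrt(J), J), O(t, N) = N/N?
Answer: -844272 + 92664*I*sqrt(5) ≈ -8.4427e+5 + 2.072e+5*I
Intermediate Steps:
O(t, N) = 1
o(J) = 1 + J**2 + J*sqrt(4 + J) (o(J) = (J**2 + sqrt(J + 4)*J) + 1 = (J**2 + sqrt(4 + J)*J) + 1 = (J**2 + J*sqrt(4 + J)) + 1 = 1 + J**2 + J*sqrt(4 + J))
(-156*66)*o(-9) = (-156*66)*(1 + (-9)**2 - 9*sqrt(4 - 9)) = -10296*(1 + 81 - 9*I*sqrt(5)) = -10296*(82 - 9*I*sqrt(5)) = -844272 + 92664*I*sqrt(5)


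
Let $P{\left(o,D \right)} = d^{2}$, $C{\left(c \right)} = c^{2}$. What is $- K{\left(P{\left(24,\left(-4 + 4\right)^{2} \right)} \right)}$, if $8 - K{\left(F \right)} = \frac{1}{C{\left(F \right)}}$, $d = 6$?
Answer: $- \frac{10367}{1296} \approx -7.9992$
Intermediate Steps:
$P{\left(o,D \right)} = 36$ ($P{\left(o,D \right)} = 6^{2} = 36$)
$K{\left(F \right)} = 8 - \frac{1}{F^{2}}$
$- K{\left(P{\left(24,\left(-4 + 4\right)^{2} \right)} \right)} = - (8 - \frac{1}{1296}) = \left(-1\right) \frac{10367}{1296} = - \frac{10367}{1296}$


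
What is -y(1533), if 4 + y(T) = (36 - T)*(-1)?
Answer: -1493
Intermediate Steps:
y(T) = -40 + T (y(T) = -4 + (36 - T)*(-1) = -4 + (-36 + T) = -40 + T)
-y(1533) = -(-40 + 1533) = -1*1493 = -1493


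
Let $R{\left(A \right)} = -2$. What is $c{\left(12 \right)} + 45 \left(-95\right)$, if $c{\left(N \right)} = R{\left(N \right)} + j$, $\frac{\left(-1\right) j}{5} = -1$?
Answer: $-4272$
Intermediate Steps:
$j = 5$ ($j = \left(-5\right) \left(-1\right) = 5$)
$c{\left(N \right)} = 3$ ($c{\left(N \right)} = -2 + 5 = 3$)
$c{\left(12 \right)} + 45 \left(-95\right) = 3 + 45 \left(-95\right) = 3 - 4275 = -4272$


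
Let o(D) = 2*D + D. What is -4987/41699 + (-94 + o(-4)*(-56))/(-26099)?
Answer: -154257735/1088302201 ≈ -0.14174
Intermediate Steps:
o(D) = 3*D
-4987/41699 + (-94 + o(-4)*(-56))/(-26099) = -4987/41699 + (-94 + (3*(-4))*(-56))/(-26099) = -4987*1/41699 + (-94 - 12*(-56))*(-1/26099) = -4987/41699 + (-94 + 672)*(-1/26099) = -4987/41699 + 578*(-1/26099) = -4987/41699 - 578/26099 = -154257735/1088302201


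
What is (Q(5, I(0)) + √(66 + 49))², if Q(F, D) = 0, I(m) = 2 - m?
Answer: 115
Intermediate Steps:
(Q(5, I(0)) + √(66 + 49))² = (0 + √(66 + 49))² = (0 + √115)² = (√115)² = 115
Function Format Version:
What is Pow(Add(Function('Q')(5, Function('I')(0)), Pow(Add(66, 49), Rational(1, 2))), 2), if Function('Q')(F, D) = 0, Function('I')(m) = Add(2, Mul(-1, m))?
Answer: 115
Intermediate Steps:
Pow(Add(Function('Q')(5, Function('I')(0)), Pow(Add(66, 49), Rational(1, 2))), 2) = Pow(Add(0, Pow(Add(66, 49), Rational(1, 2))), 2) = Pow(Add(0, Pow(115, Rational(1, 2))), 2) = Pow(Pow(115, Rational(1, 2)), 2) = 115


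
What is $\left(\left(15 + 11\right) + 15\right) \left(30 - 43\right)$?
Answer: $-533$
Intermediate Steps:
$\left(\left(15 + 11\right) + 15\right) \left(30 - 43\right) = \left(26 + 15\right) \left(-13\right) = 41 \left(-13\right) = -533$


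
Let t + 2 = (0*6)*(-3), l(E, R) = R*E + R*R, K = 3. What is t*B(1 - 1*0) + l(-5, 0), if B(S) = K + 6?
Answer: -18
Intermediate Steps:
l(E, R) = R**2 + E*R (l(E, R) = E*R + R**2 = R**2 + E*R)
B(S) = 9 (B(S) = 3 + 6 = 9)
t = -2 (t = -2 + (0*6)*(-3) = -2 + 0*(-3) = -2 + 0 = -2)
t*B(1 - 1*0) + l(-5, 0) = -2*9 + 0*(-5 + 0) = -18 + 0*(-5) = -18 + 0 = -18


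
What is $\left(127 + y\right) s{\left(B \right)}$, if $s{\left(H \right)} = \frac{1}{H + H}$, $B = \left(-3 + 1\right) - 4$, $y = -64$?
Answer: $- \frac{21}{4} \approx -5.25$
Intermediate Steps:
$B = -6$ ($B = -2 - 4 = -6$)
$s{\left(H \right)} = \frac{1}{2 H}$
$\left(127 + y\right) s{\left(B \right)} = \left(127 - 64\right) \frac{1}{2 \left(-6\right)} = 63 \cdot \frac{1}{2} \left(- \frac{1}{6}\right) = 63 \left(- \frac{1}{12}\right) = - \frac{21}{4}$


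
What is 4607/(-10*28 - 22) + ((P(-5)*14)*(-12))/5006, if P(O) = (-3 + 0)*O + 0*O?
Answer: -11911841/755906 ≈ -15.758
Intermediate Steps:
P(O) = -3*O (P(O) = -3*O + 0 = -3*O)
4607/(-10*28 - 22) + ((P(-5)*14)*(-12))/5006 = 4607/(-10*28 - 22) + ((-3*(-5)*14)*(-12))/5006 = 4607/(-280 - 22) + ((15*14)*(-12))*(1/5006) = 4607/(-302) + (210*(-12))*(1/5006) = 4607*(-1/302) - 2520*1/5006 = -4607/302 - 1260/2503 = -11911841/755906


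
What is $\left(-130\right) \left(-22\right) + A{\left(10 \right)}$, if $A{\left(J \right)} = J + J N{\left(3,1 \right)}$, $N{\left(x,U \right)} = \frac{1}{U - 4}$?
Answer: $\frac{8600}{3} \approx 2866.7$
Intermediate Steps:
$N{\left(x,U \right)} = \frac{1}{-4 + U}$
$A{\left(J \right)} = \frac{2 J}{3}$ ($A{\left(J \right)} = J + \frac{J}{-4 + 1} = J + \frac{J}{-3} = J + J \left(- \frac{1}{3}\right) = J - \frac{J}{3} = \frac{2 J}{3}$)
$\left(-130\right) \left(-22\right) + A{\left(10 \right)} = \left(-130\right) \left(-22\right) + \frac{2}{3} \cdot 10 = 2860 + \frac{20}{3} = \frac{8600}{3}$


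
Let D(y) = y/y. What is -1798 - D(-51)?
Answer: -1799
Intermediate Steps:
D(y) = 1
-1798 - D(-51) = -1798 - 1*1 = -1798 - 1 = -1799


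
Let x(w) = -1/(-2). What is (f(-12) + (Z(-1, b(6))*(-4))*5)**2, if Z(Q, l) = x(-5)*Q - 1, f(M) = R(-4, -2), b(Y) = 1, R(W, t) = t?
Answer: 784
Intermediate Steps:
x(w) = 1/2 (x(w) = -1*(-1/2) = 1/2)
f(M) = -2
Z(Q, l) = -1 + Q/2 (Z(Q, l) = Q/2 - 1 = -1 + Q/2)
(f(-12) + (Z(-1, b(6))*(-4))*5)**2 = (-2 + ((-1 + (1/2)*(-1))*(-4))*5)**2 = (-2 + ((-1 - 1/2)*(-4))*5)**2 = (-2 - 3/2*(-4)*5)**2 = (-2 + 6*5)**2 = (-2 + 30)**2 = 28**2 = 784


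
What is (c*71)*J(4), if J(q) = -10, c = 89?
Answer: -63190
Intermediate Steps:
(c*71)*J(4) = (89*71)*(-10) = 6319*(-10) = -63190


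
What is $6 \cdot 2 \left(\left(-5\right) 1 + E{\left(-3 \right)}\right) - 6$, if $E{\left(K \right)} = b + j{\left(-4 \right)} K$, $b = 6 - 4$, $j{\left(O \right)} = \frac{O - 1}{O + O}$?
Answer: $- \frac{129}{2} \approx -64.5$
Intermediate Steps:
$j{\left(O \right)} = \frac{-1 + O}{2 O}$
$b = 2$
$E{\left(K \right)} = 2 + \frac{5 K}{8}$ ($E{\left(K \right)} = 2 + \frac{-1 - 4}{2 \left(-4\right)} K = 2 + \frac{1}{2} \left(- \frac{1}{4}\right) \left(-5\right) K = 2 + \frac{5 K}{8}$)
$6 \cdot 2 \left(\left(-5\right) 1 + E{\left(-3 \right)}\right) - 6 = 6 \cdot 2 \left(\left(-5\right) 1 + \left(2 + \frac{5}{8} \left(-3\right)\right)\right) - 6 = 6 \cdot 2 \left(-5 + \left(2 - \frac{15}{8}\right)\right) - 6 = 6 \cdot 2 \left(-5 + \frac{1}{8}\right) - 6 = 6 \cdot 2 \left(- \frac{39}{8}\right) - 6 = 6 \left(- \frac{39}{4}\right) - 6 = - \frac{117}{2} - 6 = - \frac{129}{2}$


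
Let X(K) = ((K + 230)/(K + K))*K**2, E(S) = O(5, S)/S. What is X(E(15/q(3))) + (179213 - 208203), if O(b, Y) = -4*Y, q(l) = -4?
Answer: -29442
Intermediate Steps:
E(S) = -4 (E(S) = (-4*S)/S = -4)
X(K) = K*(230 + K)/2 (X(K) = ((230 + K)/((2*K)))*K**2 = ((230 + K)*(1/(2*K)))*K**2 = ((230 + K)/(2*K))*K**2 = K*(230 + K)/2)
X(E(15/q(3))) + (179213 - 208203) = (1/2)*(-4)*(230 - 4) + (179213 - 208203) = (1/2)*(-4)*226 - 28990 = -452 - 28990 = -29442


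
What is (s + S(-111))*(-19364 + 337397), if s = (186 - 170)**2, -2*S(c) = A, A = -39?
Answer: 175236183/2 ≈ 8.7618e+7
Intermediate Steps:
S(c) = 39/2 (S(c) = -1/2*(-39) = 39/2)
s = 256 (s = 16**2 = 256)
(s + S(-111))*(-19364 + 337397) = (256 + 39/2)*(-19364 + 337397) = (551/2)*318033 = 175236183/2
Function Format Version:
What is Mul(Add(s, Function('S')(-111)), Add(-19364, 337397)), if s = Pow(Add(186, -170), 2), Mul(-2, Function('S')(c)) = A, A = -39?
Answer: Rational(175236183, 2) ≈ 8.7618e+7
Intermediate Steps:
Function('S')(c) = Rational(39, 2) (Function('S')(c) = Mul(Rational(-1, 2), -39) = Rational(39, 2))
s = 256 (s = Pow(16, 2) = 256)
Mul(Add(s, Function('S')(-111)), Add(-19364, 337397)) = Mul(Add(256, Rational(39, 2)), Add(-19364, 337397)) = Mul(Rational(551, 2), 318033) = Rational(175236183, 2)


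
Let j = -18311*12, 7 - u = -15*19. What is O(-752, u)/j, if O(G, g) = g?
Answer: -73/54933 ≈ -0.0013289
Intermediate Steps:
u = 292 (u = 7 - (-15)*19 = 7 - 1*(-285) = 7 + 285 = 292)
j = -219732
O(-752, u)/j = 292/(-219732) = 292*(-1/219732) = -73/54933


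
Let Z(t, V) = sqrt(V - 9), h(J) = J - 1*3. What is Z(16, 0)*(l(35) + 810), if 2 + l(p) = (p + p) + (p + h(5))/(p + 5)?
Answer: 105471*I/40 ≈ 2636.8*I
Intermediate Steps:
h(J) = -3 + J (h(J) = J - 3 = -3 + J)
Z(t, V) = sqrt(-9 + V)
l(p) = -2 + 2*p + (2 + p)/(5 + p) (l(p) = -2 + ((p + p) + (p + (-3 + 5))/(p + 5)) = -2 + (2*p + (p + 2)/(5 + p)) = -2 + (2*p + (2 + p)/(5 + p)) = -2 + 2*p + (2 + p)/(5 + p))
Z(16, 0)*(l(35) + 810) = sqrt(-9 + 0)*((-8 + 2*35**2 + 9*35)/(5 + 35) + 810) = sqrt(-9)*((-8 + 2*1225 + 315)/40 + 810) = (3*I)*((-8 + 2450 + 315)/40 + 810) = (3*I)*((1/40)*2757 + 810) = (3*I)*(2757/40 + 810) = (3*I)*(35157/40) = 105471*I/40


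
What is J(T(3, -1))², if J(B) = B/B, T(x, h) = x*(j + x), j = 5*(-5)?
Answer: 1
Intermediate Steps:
j = -25
T(x, h) = x*(-25 + x)
J(B) = 1
J(T(3, -1))² = 1² = 1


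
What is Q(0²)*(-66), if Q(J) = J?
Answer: 0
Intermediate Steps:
Q(0²)*(-66) = 0²*(-66) = 0*(-66) = 0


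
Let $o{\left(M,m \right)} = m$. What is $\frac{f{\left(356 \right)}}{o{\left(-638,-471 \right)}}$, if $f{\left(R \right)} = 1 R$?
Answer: $- \frac{356}{471} \approx -0.75584$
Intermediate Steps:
$f{\left(R \right)} = R$
$\frac{f{\left(356 \right)}}{o{\left(-638,-471 \right)}} = \frac{356}{-471} = 356 \left(- \frac{1}{471}\right) = - \frac{356}{471}$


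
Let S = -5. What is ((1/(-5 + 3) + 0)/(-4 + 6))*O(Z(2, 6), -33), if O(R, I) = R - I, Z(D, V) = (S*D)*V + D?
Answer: 25/4 ≈ 6.2500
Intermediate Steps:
Z(D, V) = D - 5*D*V (Z(D, V) = (-5*D)*V + D = -5*D*V + D = D - 5*D*V)
((1/(-5 + 3) + 0)/(-4 + 6))*O(Z(2, 6), -33) = ((1/(-5 + 3) + 0)/(-4 + 6))*(2*(1 - 5*6) - 1*(-33)) = ((1/(-2) + 0)/2)*(2*(1 - 30) + 33) = ((-½ + 0)*(½))*(2*(-29) + 33) = (-½*½)*(-58 + 33) = -¼*(-25) = 25/4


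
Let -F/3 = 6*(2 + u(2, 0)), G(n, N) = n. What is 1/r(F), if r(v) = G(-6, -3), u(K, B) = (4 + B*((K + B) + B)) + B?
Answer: -1/6 ≈ -0.16667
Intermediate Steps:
u(K, B) = 4 + B + B*(K + 2*B) (u(K, B) = (4 + B*((B + K) + B)) + B = (4 + B*(K + 2*B)) + B = 4 + B + B*(K + 2*B))
F = -108 (F = -18*(2 + (4 + 0 + 2*0**2 + 0*2)) = -18*(2 + (4 + 0 + 2*0 + 0)) = -18*(2 + (4 + 0 + 0 + 0)) = -18*(2 + 4) = -18*6 = -3*36 = -108)
r(v) = -6
1/r(F) = 1/(-6) = -1/6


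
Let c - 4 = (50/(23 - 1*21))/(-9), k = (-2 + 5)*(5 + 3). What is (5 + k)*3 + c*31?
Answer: 1124/9 ≈ 124.89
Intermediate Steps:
k = 24 (k = 3*8 = 24)
c = 11/9 (c = 4 + (50/(23 - 1*21))/(-9) = 4 + (50/(23 - 21))*(-1/9) = 4 + (50/2)*(-1/9) = 4 + (50*(1/2))*(-1/9) = 4 + 25*(-1/9) = 4 - 25/9 = 11/9 ≈ 1.2222)
(5 + k)*3 + c*31 = (5 + 24)*3 + (11/9)*31 = 29*3 + 341/9 = 87 + 341/9 = 1124/9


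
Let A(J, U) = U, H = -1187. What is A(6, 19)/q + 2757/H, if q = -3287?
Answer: -478148/205351 ≈ -2.3284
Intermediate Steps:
A(6, 19)/q + 2757/H = 19/(-3287) + 2757/(-1187) = 19*(-1/3287) + 2757*(-1/1187) = -1/173 - 2757/1187 = -478148/205351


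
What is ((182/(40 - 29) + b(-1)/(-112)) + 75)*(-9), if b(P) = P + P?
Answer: -507627/616 ≈ -824.07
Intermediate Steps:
b(P) = 2*P
((182/(40 - 29) + b(-1)/(-112)) + 75)*(-9) = ((182/(40 - 29) + (2*(-1))/(-112)) + 75)*(-9) = ((182/11 - 2*(-1/112)) + 75)*(-9) = ((182*(1/11) + 1/56) + 75)*(-9) = ((182/11 + 1/56) + 75)*(-9) = (10203/616 + 75)*(-9) = (56403/616)*(-9) = -507627/616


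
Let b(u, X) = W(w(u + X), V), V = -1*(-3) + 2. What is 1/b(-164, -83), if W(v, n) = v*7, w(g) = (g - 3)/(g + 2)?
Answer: 7/50 ≈ 0.14000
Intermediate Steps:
w(g) = (-3 + g)/(2 + g)
V = 5 (V = 3 + 2 = 5)
W(v, n) = 7*v
b(u, X) = 7*(-3 + X + u)/(2 + X + u) (b(u, X) = 7*((-3 + (u + X))/(2 + (u + X))) = 7*((-3 + (X + u))/(2 + (X + u))) = 7*((-3 + X + u)/(2 + X + u)) = 7*(-3 + X + u)/(2 + X + u))
1/b(-164, -83) = 1/(7*(-3 - 83 - 164)/(2 - 83 - 164)) = 1/(7*(-250)/(-245)) = 1/(7*(-1/245)*(-250)) = 1/(50/7) = 7/50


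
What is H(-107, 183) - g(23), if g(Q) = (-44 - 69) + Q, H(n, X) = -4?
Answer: 86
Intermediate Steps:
g(Q) = -113 + Q
H(-107, 183) - g(23) = -4 - (-113 + 23) = -4 - 1*(-90) = -4 + 90 = 86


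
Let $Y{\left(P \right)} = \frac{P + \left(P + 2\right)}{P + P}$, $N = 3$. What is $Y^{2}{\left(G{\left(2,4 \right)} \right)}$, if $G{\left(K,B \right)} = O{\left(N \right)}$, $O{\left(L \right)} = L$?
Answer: $\frac{16}{9} \approx 1.7778$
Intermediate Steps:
$G{\left(K,B \right)} = 3$
$Y{\left(P \right)} = \frac{2 + 2 P}{2 P}$ ($Y{\left(P \right)} = \frac{P + \left(2 + P\right)}{2 P} = \left(2 + 2 P\right) \frac{1}{2 P} = \frac{2 + 2 P}{2 P}$)
$Y^{2}{\left(G{\left(2,4 \right)} \right)} = \left(\frac{1 + 3}{3}\right)^{2} = \left(\frac{1}{3} \cdot 4\right)^{2} = \left(\frac{4}{3}\right)^{2} = \frac{16}{9}$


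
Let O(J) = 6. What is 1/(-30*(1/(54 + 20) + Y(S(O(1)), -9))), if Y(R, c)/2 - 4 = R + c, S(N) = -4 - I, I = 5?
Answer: 37/31065 ≈ 0.0011911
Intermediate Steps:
S(N) = -9 (S(N) = -4 - 1*5 = -4 - 5 = -9)
Y(R, c) = 8 + 2*R + 2*c (Y(R, c) = 8 + 2*(R + c) = 8 + (2*R + 2*c) = 8 + 2*R + 2*c)
1/(-30*(1/(54 + 20) + Y(S(O(1)), -9))) = 1/(-30*(1/(54 + 20) + (8 + 2*(-9) + 2*(-9)))) = 1/(-30*(1/74 + (8 - 18 - 18))) = 1/(-30*(1/74 - 28)) = 1/(-30*(-2071/74)) = 1/(31065/37) = 37/31065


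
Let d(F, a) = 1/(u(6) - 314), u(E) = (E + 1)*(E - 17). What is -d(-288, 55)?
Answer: 1/391 ≈ 0.0025575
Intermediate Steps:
u(E) = (1 + E)*(-17 + E)
d(F, a) = -1/391 (d(F, a) = 1/((-17 + 6**2 - 16*6) - 314) = 1/((-17 + 36 - 96) - 314) = 1/(-77 - 314) = 1/(-391) = -1/391)
-d(-288, 55) = -1*(-1/391) = 1/391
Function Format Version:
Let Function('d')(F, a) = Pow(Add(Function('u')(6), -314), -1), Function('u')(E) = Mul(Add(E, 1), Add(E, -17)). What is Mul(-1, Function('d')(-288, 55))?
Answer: Rational(1, 391) ≈ 0.0025575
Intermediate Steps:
Function('u')(E) = Mul(Add(1, E), Add(-17, E))
Function('d')(F, a) = Rational(-1, 391) (Function('d')(F, a) = Pow(Add(Add(-17, Pow(6, 2), Mul(-16, 6)), -314), -1) = Pow(Add(Add(-17, 36, -96), -314), -1) = Pow(Add(-77, -314), -1) = Pow(-391, -1) = Rational(-1, 391))
Mul(-1, Function('d')(-288, 55)) = Mul(-1, Rational(-1, 391)) = Rational(1, 391)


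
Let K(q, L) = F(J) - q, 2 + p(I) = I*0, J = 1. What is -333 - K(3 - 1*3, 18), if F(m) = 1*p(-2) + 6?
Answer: -337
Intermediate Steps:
p(I) = -2 (p(I) = -2 + I*0 = -2 + 0 = -2)
F(m) = 4 (F(m) = 1*(-2) + 6 = -2 + 6 = 4)
K(q, L) = 4 - q
-333 - K(3 - 1*3, 18) = -333 - (4 - (3 - 1*3)) = -333 - (4 - (3 - 3)) = -333 - (4 - 1*0) = -333 - (4 + 0) = -333 - 1*4 = -333 - 4 = -337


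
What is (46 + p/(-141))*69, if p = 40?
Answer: 148258/47 ≈ 3154.4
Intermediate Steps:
(46 + p/(-141))*69 = (46 + 40/(-141))*69 = (46 + 40*(-1/141))*69 = (46 - 40/141)*69 = (6446/141)*69 = 148258/47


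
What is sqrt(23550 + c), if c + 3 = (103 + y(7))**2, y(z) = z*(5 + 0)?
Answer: sqrt(42591) ≈ 206.38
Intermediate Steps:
y(z) = 5*z (y(z) = z*5 = 5*z)
c = 19041 (c = -3 + (103 + 5*7)**2 = -3 + (103 + 35)**2 = -3 + 138**2 = -3 + 19044 = 19041)
sqrt(23550 + c) = sqrt(23550 + 19041) = sqrt(42591)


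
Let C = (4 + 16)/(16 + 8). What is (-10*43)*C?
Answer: -1075/3 ≈ -358.33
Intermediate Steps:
C = 5/6 (C = 20/24 = 20*(1/24) = 5/6 ≈ 0.83333)
(-10*43)*C = -10*43*(5/6) = -430*5/6 = -1075/3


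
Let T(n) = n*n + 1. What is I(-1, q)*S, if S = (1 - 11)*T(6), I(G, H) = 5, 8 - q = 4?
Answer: -1850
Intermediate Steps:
T(n) = 1 + n² (T(n) = n² + 1 = 1 + n²)
q = 4 (q = 8 - 1*4 = 8 - 4 = 4)
S = -370 (S = (1 - 11)*(1 + 6²) = -10*(1 + 36) = -10*37 = -370)
I(-1, q)*S = 5*(-370) = -1850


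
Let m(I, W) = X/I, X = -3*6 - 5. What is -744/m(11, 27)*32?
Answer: 261888/23 ≈ 11386.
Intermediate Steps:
X = -23 (X = -18 - 5 = -23)
m(I, W) = -23/I
-744/m(11, 27)*32 = -744/((-23/11))*32 = -744/((-23*1/11))*32 = -744/(-23/11)*32 = -744*(-11/23)*32 = (8184/23)*32 = 261888/23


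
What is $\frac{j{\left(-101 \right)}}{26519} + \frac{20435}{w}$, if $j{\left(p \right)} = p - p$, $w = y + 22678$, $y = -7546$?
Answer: $\frac{20435}{15132} \approx 1.3504$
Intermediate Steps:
$w = 15132$ ($w = -7546 + 22678 = 15132$)
$j{\left(p \right)} = 0$
$\frac{j{\left(-101 \right)}}{26519} + \frac{20435}{w} = \frac{0}{26519} + \frac{20435}{15132} = 0 \cdot \frac{1}{26519} + 20435 \cdot \frac{1}{15132} = 0 + \frac{20435}{15132} = \frac{20435}{15132}$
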